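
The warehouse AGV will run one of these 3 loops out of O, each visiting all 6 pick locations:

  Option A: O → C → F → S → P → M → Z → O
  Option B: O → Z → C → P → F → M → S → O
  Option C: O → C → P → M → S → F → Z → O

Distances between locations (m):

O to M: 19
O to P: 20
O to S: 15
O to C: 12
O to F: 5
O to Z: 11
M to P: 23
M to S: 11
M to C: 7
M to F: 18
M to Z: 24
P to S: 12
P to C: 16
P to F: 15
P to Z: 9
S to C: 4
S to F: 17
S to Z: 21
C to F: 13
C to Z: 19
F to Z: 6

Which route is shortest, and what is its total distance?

Shortest is Option C, total 96 m.

Option A: 12 + 13 + 17 + 12 + 23 + 24 + 11 = 112
Option B: 11 + 19 + 16 + 15 + 18 + 11 + 15 = 105
Option C: 12 + 16 + 23 + 11 + 17 + 6 + 11 = 96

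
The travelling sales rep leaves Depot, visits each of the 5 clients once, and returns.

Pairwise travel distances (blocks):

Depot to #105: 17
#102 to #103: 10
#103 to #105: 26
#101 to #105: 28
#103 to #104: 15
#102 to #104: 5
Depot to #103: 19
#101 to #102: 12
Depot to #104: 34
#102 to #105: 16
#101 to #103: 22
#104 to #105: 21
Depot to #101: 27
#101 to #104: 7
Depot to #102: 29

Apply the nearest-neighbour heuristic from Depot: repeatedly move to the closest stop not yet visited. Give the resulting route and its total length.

Depot → [#105:17 / #103:19 / #101:27 / #102:29 / #104:34] → #105 (17)
#105 → [#102:16 / #104:21 / #103:26 / #101:28] → #102 (16)
#102 → [#104:5 / #103:10 / #101:12] → #104 (5)
#104 → [#101:7 / #103:15] → #101 (7)
#101 → [#103:22] → #103 (22)
Return #103→Depot: 19.
Total = 17 + 16 + 5 + 7 + 22 + 19 = 86.

Total distance 86 blocks via the nearest-neighbour route Depot → #105 → #102 → #104 → #101 → #103 → Depot.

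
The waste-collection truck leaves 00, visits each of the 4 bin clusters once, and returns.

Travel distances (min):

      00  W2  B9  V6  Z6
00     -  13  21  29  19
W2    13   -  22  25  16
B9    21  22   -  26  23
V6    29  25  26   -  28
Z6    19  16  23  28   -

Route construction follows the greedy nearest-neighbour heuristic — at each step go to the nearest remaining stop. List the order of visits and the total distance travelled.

107 min along 00 → W2 → Z6 → B9 → V6 → 00.

At 00 the remaining stops are W2 13, Z6 19, B9 21, V6 29; go to W2.
At W2 the remaining stops are Z6 16, B9 22, V6 25; go to Z6.
At Z6 the remaining stops are B9 23, V6 28; go to B9.
At B9 the remaining stops are V6 26; go to V6.
Return V6→00: 29.
Total = 13 + 16 + 23 + 26 + 29 = 107.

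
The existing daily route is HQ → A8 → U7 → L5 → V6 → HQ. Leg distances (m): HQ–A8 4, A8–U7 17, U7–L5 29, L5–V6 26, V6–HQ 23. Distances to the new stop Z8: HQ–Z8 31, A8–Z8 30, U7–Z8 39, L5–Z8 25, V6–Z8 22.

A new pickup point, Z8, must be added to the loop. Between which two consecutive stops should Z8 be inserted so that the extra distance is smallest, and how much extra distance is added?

Insertion cost between consecutive stops i–j is d(i,Z8) + d(Z8,j) − d(i,j):
  between HQ and A8: 31 + 30 − 4 = 57
  between A8 and U7: 30 + 39 − 17 = 52
  between U7 and L5: 39 + 25 − 29 = 35
  between L5 and V6: 25 + 22 − 26 = 21
  between V6 and HQ: 22 + 31 − 23 = 30
Cheapest insertion is between L5 and V6, adding 21.
New total = 99 + 21 = 120.

+21 m — insert Z8 between L5 and V6.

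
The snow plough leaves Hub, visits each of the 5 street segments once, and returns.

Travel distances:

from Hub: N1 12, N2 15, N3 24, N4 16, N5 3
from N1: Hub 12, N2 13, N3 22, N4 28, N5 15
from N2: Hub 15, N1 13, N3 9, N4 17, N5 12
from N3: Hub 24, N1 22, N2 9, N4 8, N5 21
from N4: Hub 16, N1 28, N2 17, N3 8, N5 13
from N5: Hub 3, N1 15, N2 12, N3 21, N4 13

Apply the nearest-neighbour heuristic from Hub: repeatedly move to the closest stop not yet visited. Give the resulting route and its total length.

Hub → [N5:3 / N1:12 / N2:15 / N4:16 / N3:24] → N5 (3)
N5 → [N2:12 / N4:13 / N1:15 / N3:21] → N2 (12)
N2 → [N3:9 / N1:13 / N4:17] → N3 (9)
N3 → [N4:8 / N1:22] → N4 (8)
N4 → [N1:28] → N1 (28)
Return N1→Hub: 12.
Total = 3 + 12 + 9 + 8 + 28 + 12 = 72.

Nearest-neighbour total = 72; route Hub → N5 → N2 → N3 → N4 → N1 → Hub.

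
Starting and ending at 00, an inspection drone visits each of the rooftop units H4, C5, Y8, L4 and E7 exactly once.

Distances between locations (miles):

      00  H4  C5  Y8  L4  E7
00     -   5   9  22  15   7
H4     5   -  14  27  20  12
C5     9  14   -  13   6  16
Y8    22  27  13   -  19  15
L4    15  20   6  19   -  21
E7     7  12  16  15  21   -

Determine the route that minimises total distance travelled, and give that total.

Shortest round trip = 66 miles.

With 5 stops there are 5!/2 = 60 distinct round trips (a route and its reverse cost the same).
00-H4-C5-Y8-L4-E7-00: 5+14+13+19+21+7 = 79
00-H4-C5-Y8-E7-L4-00: 5+14+13+15+21+15 = 83
00-H4-C5-L4-Y8-E7-00: 5+14+6+19+15+7 = 66
00-H4-C5-L4-E7-Y8-00: 5+14+6+21+15+22 = 83
00-H4-C5-E7-Y8-L4-00: 5+14+16+15+19+15 = 84
00-H4-C5-E7-L4-Y8-00: 5+14+16+21+19+22 = 97
00-H4-Y8-C5-L4-E7-00: 5+27+13+6+21+7 = 79
00-H4-Y8-C5-E7-L4-00: 5+27+13+16+21+15 = 97
00-H4-Y8-L4-C5-E7-00: 5+27+19+6+16+7 = 80
00-H4-Y8-L4-E7-C5-00: 5+27+19+21+16+9 = 97
00-H4-Y8-E7-C5-L4-00: 5+27+15+16+6+15 = 84
00-H4-Y8-E7-L4-C5-00: 5+27+15+21+6+9 = 83
00-H4-L4-C5-Y8-E7-00: 5+20+6+13+15+7 = 66
00-H4-L4-C5-E7-Y8-00: 5+20+6+16+15+22 = 84
… (46 more)
The minimum is 66.
One optimal route: 00 → H4 → C5 → L4 → Y8 → E7 → 00 (or its reverse).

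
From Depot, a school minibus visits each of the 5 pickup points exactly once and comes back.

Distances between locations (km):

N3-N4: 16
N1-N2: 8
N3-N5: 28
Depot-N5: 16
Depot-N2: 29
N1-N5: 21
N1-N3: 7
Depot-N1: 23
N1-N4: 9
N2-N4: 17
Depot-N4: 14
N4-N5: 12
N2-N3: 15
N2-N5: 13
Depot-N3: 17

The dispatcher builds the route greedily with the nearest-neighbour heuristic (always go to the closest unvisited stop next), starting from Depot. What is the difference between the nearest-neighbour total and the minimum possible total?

Depot: N4=14, N5=16, N3=17, N1=23, N2=29 ⇒ N4
N4: N1=9, N5=12, N3=16, N2=17 ⇒ N1
N1: N3=7, N2=8, N5=21 ⇒ N3
N3: N2=15, N5=28 ⇒ N2
N2: N5=13 ⇒ N5
NN route Depot → N4 → N1 → N3 → N2 → N5 → Depot costs 74.
Optimal: Depot → N3 → N1 → N2 → N5 → N4 → Depot costs 71 (by enumerating all 60 distinct tours).
Excess = 74 − 71 = 3.

The nearest-neighbour route is 3 km longer than optimal.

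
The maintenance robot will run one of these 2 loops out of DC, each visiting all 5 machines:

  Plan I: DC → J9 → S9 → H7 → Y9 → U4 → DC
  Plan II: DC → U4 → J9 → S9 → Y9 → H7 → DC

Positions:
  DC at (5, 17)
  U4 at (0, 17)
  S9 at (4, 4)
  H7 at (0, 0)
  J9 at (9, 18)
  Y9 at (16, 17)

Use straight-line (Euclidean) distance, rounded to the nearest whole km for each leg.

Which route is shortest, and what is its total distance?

Plan I: 4 + 15 + 6 + 23 + 16 + 5 = 69
Plan II: 5 + 9 + 15 + 18 + 23 + 18 = 88

69 km — Plan I is the shortest.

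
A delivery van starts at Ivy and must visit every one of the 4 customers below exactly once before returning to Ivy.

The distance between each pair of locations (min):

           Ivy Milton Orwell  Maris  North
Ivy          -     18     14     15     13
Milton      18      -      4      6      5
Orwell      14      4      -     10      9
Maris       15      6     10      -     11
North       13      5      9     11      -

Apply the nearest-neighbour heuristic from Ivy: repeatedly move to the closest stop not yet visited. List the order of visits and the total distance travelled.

From Ivy: distances to unvisited — North=13, Orwell=14, Maris=15, Milton=18. Nearest is North (13).
From North: distances to unvisited — Milton=5, Orwell=9, Maris=11. Nearest is Milton (5).
From Milton: distances to unvisited — Orwell=4, Maris=6. Nearest is Orwell (4).
From Orwell: distances to unvisited — Maris=10. Nearest is Maris (10).
Return Maris→Ivy: 15.
Total = 13 + 5 + 4 + 10 + 15 = 47.

Total distance 47 min via the nearest-neighbour route Ivy → North → Milton → Orwell → Maris → Ivy.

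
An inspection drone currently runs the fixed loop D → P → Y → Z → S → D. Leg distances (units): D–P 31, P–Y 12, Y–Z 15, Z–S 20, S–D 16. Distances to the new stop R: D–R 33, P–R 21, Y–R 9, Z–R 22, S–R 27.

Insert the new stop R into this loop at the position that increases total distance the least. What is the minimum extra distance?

Minimum extra distance: 16, inserting R between Y and Z.

Insertion cost between consecutive stops i–j is d(i,R) + d(R,j) − d(i,j):
  between D and P: 33 + 21 − 31 = 23
  between P and Y: 21 + 9 − 12 = 18
  between Y and Z: 9 + 22 − 15 = 16
  between Z and S: 22 + 27 − 20 = 29
  between S and D: 27 + 33 − 16 = 44
Cheapest insertion is between Y and Z, adding 16.
New total = 94 + 16 = 110.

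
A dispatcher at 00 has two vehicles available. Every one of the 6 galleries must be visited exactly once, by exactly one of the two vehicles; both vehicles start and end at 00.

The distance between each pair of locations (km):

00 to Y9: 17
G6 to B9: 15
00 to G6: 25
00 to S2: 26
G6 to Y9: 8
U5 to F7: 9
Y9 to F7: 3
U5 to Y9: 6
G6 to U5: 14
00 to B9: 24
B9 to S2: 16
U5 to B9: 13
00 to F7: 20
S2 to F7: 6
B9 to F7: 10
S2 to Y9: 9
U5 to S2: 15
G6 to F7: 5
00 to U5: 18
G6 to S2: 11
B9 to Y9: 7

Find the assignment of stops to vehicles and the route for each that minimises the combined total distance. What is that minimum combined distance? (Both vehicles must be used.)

Minimum combined distance: 112 km.

Check every non-empty split of the stops between the two vehicles; for each half take its own optimal tour:
  {G6} + {U5, B9, S2, Y9, F7}: 50 + 73 = 123
  {U5} + {G6, B9, S2, Y9, F7}: 36 + 76 = 112
  {G6, U5} + {B9, S2, Y9, F7}: 57 + 66 = 123
  {B9} + {G6, U5, S2, Y9, F7}: 48 + 69 = 117
  {G6, B9} + {U5, S2, Y9, F7}: 64 + 59 = 123
  {U5, B9} + {G6, S2, Y9, F7}: 55 + 62 = 117
  … (31 splits in total)
Best: vehicle 1 00 → U5 → 00 = 36; vehicle 2 00 → G6 → S2 → F7 → B9 → Y9 → 00 = 76; combined 112.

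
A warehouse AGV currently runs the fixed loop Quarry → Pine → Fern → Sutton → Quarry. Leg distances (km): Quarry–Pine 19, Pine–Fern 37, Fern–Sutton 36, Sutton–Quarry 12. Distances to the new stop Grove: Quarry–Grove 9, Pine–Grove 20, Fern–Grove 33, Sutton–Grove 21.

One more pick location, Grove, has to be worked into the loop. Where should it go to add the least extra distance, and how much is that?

Minimum extra distance: 10 km, inserting Grove between Quarry and Pine.

Insertion cost between consecutive stops i–j is d(i,Grove) + d(Grove,j) − d(i,j):
  between Quarry and Pine: 9 + 20 − 19 = 10
  between Pine and Fern: 20 + 33 − 37 = 16
  between Fern and Sutton: 33 + 21 − 36 = 18
  between Sutton and Quarry: 21 + 9 − 12 = 18
Cheapest insertion is between Quarry and Pine, adding 10.
New total = 104 + 10 = 114.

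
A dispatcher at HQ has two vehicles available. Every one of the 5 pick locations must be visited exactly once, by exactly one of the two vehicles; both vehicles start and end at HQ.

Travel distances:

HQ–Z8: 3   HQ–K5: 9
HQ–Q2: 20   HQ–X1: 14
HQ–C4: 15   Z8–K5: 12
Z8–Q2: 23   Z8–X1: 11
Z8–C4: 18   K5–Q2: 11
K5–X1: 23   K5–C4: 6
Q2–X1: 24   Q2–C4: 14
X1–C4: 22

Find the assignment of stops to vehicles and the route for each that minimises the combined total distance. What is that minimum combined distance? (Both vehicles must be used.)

There are 2^4 − 1 = 15 ways to divide the 5 stops into two non-empty groups. For each, the best each vehicle can do is its own shortest tour through its group:
  {Z8} + {K5, Q2, X1, C4}: 6 + 67 = 73
  {K5} + {Z8, Q2, X1, C4}: 18 + 67 = 85
  {Z8, K5} + {Q2, X1, C4}: 24 + 67 = 91
  {Q2} + {Z8, K5, X1, C4}: 40 + 51 = 91
  {Z8, Q2} + {K5, X1, C4}: 46 + 51 = 97
  {K5, Q2} + {Z8, X1, C4}: 40 + 51 = 91
  … (15 splits in total)
Best: vehicle 1 HQ → Z8 → HQ = 6; vehicle 2 HQ → K5 → C4 → Q2 → X1 → HQ = 67; combined 73.

73 — the smallest possible combined total.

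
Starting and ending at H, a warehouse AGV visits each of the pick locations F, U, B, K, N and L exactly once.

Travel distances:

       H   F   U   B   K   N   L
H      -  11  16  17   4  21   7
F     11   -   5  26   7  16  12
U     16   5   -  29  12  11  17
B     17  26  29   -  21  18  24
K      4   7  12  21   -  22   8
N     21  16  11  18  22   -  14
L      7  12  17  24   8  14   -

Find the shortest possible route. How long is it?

H → F → U → B → K → N → L → H: 11+5+29+21+22+14+7 = 109
H → F → U → B → K → L → N → H: 11+5+29+21+8+14+21 = 109
H → F → U → B → N → K → L → H: 11+5+29+18+22+8+7 = 100
H → F → U → B → N → L → K → H: 11+5+29+18+14+8+4 = 89
H → F → U → B → L → K → N → H: 11+5+29+24+8+22+21 = 120
H → F → U → B → L → N → K → H: 11+5+29+24+14+22+4 = 109
H → F → U → K → B → N → L → H: 11+5+12+21+18+14+7 = 88
H → F → U → K → B → L → N → H: 11+5+12+21+24+14+21 = 108
… (352 more)
H → B → N → U → F → K → L → H: 17+18+11+5+7+8+7 = 73  ← best
The minimum is 73.
One optimal route: H → B → N → U → F → K → L → H (or its reverse).

Shortest round trip = 73.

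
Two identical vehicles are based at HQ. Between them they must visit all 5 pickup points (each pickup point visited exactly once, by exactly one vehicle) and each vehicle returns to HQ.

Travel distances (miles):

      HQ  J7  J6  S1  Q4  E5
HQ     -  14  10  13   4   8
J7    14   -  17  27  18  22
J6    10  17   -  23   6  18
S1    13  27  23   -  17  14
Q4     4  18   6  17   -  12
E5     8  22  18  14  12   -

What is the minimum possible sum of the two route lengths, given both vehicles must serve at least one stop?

Minimum combined distance: 76 miles.

There are 2^4 − 1 = 15 ways to divide the 5 stops into two non-empty groups. For each, the best each vehicle can do is its own shortest tour through its group:
  {J7} + {J6, S1, Q4, E5}: 28 + 55 = 83
  {J6} + {J7, S1, Q4, E5}: 20 + 71 = 91
  {J7, J6} + {S1, Q4, E5}: 41 + 43 = 84
  {S1} + {J7, J6, Q4, E5}: 26 + 57 = 83
  {J7, S1} + {J6, Q4, E5}: 54 + 36 = 90
  {J6, S1} + {J7, Q4, E5}: 46 + 52 = 98
  … (15 splits in total)
  {J7, J6, Q4} + {S1, E5}: 41 + 35 = 76  ← best
Best: vehicle 1 HQ → J7 → J6 → Q4 → HQ = 41; vehicle 2 HQ → S1 → E5 → HQ = 35; combined 76.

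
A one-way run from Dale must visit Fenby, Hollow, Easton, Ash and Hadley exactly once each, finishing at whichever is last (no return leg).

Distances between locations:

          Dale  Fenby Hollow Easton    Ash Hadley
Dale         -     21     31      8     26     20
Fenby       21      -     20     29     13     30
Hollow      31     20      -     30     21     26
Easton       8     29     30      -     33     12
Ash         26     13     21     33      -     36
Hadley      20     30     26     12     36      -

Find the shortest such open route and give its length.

There are 5! = 120 possible orderings.
Dale - Fenby - Hollow - Easton - Ash - Hadley: 21+20+30+33+36 = 140
Dale - Fenby - Hollow - Easton - Hadley - Ash: 21+20+30+12+36 = 119
Dale - Fenby - Hollow - Ash - Easton - Hadley: 21+20+21+33+12 = 107
Dale - Fenby - Hollow - Ash - Hadley - Easton: 21+20+21+36+12 = 110
Dale - Fenby - Hollow - Hadley - Easton - Ash: 21+20+26+12+33 = 112
Dale - Fenby - Hollow - Hadley - Ash - Easton: 21+20+26+36+33 = 136
Dale - Fenby - Easton - Hollow - Ash - Hadley: 21+29+30+21+36 = 137
Dale - Fenby - Easton - Hollow - Hadley - Ash: 21+29+30+26+36 = 142
Dale - Fenby - Easton - Ash - Hollow - Hadley: 21+29+33+21+26 = 130
Dale - Fenby - Easton - Ash - Hadley - Hollow: 21+29+33+36+26 = 145
Dale - Fenby - Easton - Hadley - Hollow - Ash: 21+29+12+26+21 = 109
Dale - Fenby - Easton - Hadley - Ash - Hollow: 21+29+12+36+21 = 119
Dale - Fenby - Ash - Hollow - Easton - Hadley: 21+13+21+30+12 = 97
Dale - Fenby - Ash - Hollow - Hadley - Easton: 21+13+21+26+12 = 93
… (106 more)
Dale - Easton - Hadley - Hollow - Fenby - Ash: 8+12+26+20+13 = 79  ← best
The minimum is 79.
One shortest path: Dale → Easton → Hadley → Hollow → Fenby → Ash.

Shortest open route: 79.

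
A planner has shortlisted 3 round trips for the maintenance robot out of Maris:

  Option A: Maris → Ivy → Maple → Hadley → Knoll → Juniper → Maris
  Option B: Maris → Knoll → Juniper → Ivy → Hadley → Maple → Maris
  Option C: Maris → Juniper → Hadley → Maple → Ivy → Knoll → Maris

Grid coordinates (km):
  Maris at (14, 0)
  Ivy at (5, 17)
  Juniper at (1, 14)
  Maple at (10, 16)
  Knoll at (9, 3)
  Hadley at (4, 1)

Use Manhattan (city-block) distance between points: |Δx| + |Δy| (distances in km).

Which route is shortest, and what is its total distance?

92 km — Option B is the shortest.

Option A: 26 + 6 + 21 + 7 + 19 + 27 = 106
Option B: 8 + 19 + 7 + 17 + 21 + 20 = 92
Option C: 27 + 16 + 21 + 6 + 18 + 8 = 96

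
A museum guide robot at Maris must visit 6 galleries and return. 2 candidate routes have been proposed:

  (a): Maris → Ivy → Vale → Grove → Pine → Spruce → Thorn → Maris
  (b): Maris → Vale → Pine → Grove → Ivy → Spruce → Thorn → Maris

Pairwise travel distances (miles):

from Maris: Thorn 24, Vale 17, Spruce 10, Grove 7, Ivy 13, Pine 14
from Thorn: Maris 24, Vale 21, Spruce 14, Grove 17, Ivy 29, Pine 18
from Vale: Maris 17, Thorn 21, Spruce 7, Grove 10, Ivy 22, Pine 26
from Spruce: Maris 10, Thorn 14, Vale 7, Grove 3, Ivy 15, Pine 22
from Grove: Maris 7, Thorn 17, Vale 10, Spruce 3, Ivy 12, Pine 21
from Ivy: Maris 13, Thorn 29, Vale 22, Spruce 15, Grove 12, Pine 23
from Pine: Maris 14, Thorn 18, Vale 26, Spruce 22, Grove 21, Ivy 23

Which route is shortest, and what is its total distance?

(a): 13 + 22 + 10 + 21 + 22 + 14 + 24 = 126
(b): 17 + 26 + 21 + 12 + 15 + 14 + 24 = 129

126 miles — (a) is the shortest.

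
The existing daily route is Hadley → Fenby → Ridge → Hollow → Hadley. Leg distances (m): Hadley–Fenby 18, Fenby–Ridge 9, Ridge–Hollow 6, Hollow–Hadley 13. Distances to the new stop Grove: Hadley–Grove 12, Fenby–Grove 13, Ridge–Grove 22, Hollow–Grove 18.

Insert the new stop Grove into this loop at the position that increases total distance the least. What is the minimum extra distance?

Insertion cost between consecutive stops i–j is d(i,Grove) + d(Grove,j) − d(i,j):
  between Hadley and Fenby: 12 + 13 − 18 = 7
  between Fenby and Ridge: 13 + 22 − 9 = 26
  between Ridge and Hollow: 22 + 18 − 6 = 34
  between Hollow and Hadley: 18 + 12 − 13 = 17
Cheapest insertion is between Hadley and Fenby, adding 7.
New total = 46 + 7 = 53.

+7 m — insert Grove between Hadley and Fenby.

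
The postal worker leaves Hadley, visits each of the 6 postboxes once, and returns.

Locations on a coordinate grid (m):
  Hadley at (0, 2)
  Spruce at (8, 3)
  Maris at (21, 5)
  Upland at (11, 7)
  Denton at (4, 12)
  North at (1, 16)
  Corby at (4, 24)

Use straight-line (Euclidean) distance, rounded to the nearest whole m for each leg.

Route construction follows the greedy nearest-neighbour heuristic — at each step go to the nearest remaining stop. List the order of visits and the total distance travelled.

Hadley → [Spruce:8 / Denton:11 / Upland:12 / North:14 / Maris:21 / Corby:22] → Spruce (8)
Spruce → [Upland:5 / Denton:10 / Maris:13 / North:15 / Corby:21] → Upland (5)
Upland → [Denton:9 / Maris:10 / North:13 / Corby:18] → Denton (9)
Denton → [North:5 / Corby:12 / Maris:18] → North (5)
North → [Corby:9 / Maris:23] → Corby (9)
Corby → [Maris:25] → Maris (25)
Return Maris→Hadley: 21.
Total = 8 + 5 + 9 + 5 + 9 + 25 + 21 = 82.

Nearest-neighbour total = 82 m; route Hadley → Spruce → Upland → Denton → North → Corby → Maris → Hadley.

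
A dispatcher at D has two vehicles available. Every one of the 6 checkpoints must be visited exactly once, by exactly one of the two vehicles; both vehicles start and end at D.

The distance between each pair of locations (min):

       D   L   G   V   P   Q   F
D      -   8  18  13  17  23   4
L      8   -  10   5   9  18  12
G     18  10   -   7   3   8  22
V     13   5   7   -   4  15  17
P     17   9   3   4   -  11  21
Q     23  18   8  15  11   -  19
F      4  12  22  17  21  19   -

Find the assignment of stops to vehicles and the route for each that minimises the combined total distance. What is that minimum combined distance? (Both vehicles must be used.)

59 min — the smallest possible combined total.

There are 2^5 − 1 = 31 ways to divide the 6 stops into two non-empty groups. For each, the best each vehicle can do is its own shortest tour through its group:
  {L} + {G, V, P, Q, F}: 16 + 51 = 67
  {G} + {L, V, P, Q, F}: 36 + 51 = 87
  {L, G} + {V, P, Q, F}: 36 + 51 = 87
  {V} + {L, G, P, Q, F}: 26 + 51 = 77
  {L, V} + {G, P, Q, F}: 26 + 51 = 77
  {G, V} + {L, P, Q, F}: 38 + 51 = 89
  … (31 splits in total)
  {L, G, V, P, Q} + {F}: 51 + 8 = 59  ← best
Best: vehicle 1 D → L → V → P → G → Q → D = 51; vehicle 2 D → F → D = 8; combined 59.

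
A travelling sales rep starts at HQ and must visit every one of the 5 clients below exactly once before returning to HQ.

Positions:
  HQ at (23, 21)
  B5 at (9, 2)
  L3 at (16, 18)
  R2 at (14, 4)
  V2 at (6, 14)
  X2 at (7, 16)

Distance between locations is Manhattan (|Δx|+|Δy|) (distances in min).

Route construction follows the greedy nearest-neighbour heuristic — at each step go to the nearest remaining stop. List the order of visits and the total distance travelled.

At HQ the remaining stops are L3 10, X2 21, V2 24, R2 26, B5 33; go to L3.
At L3 the remaining stops are X2 11, V2 14, R2 16, B5 23; go to X2.
At X2 the remaining stops are V2 3, B5 16, R2 19; go to V2.
At V2 the remaining stops are B5 15, R2 18; go to B5.
At B5 the remaining stops are R2 7; go to R2.
Return R2→HQ: 26.
Total = 10 + 11 + 3 + 15 + 7 + 26 = 72.

Nearest-neighbour total = 72 min; route HQ → L3 → X2 → V2 → B5 → R2 → HQ.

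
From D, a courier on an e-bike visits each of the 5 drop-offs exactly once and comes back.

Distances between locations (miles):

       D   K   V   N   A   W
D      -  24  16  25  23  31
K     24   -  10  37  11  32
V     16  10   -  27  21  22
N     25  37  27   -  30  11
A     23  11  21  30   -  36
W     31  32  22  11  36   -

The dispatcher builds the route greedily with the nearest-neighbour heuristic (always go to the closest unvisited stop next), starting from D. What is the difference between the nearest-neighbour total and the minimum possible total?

Excess over optimum: 7 miles.

From D: V=16, A=23, K=24, N=25, W=31 → choose V (16).
From V: K=10, A=21, W=22, N=27 → choose K (10).
From K: A=11, W=32, N=37 → choose A (11).
From A: N=30, W=36 → choose N (30).
From N: W=11 → choose W (11).
NN route D → V → K → A → N → W → D costs 109.
Optimal: D → N → W → V → K → A → D costs 102 (by enumerating all 60 distinct tours).
Excess = 109 − 102 = 7.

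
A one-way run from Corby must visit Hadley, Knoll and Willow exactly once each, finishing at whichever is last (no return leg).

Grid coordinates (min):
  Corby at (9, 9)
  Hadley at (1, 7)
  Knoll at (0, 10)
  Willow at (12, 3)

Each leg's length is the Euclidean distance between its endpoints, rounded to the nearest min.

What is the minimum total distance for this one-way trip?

There are 3! = 6 possible orderings.
Corby→Hadley→Knoll→Willow: 8+3+14 = 25
Corby→Hadley→Willow→Knoll: 8+12+14 = 34
Corby→Knoll→Hadley→Willow: 9+3+12 = 24
Corby→Knoll→Willow→Hadley: 9+14+12 = 35
Corby→Willow→Hadley→Knoll: 7+12+3 = 22
Corby→Willow→Knoll→Hadley: 7+14+3 = 24
The minimum is 22.
One shortest path: Corby → Willow → Hadley → Knoll.

22 min — the minimum one-way total.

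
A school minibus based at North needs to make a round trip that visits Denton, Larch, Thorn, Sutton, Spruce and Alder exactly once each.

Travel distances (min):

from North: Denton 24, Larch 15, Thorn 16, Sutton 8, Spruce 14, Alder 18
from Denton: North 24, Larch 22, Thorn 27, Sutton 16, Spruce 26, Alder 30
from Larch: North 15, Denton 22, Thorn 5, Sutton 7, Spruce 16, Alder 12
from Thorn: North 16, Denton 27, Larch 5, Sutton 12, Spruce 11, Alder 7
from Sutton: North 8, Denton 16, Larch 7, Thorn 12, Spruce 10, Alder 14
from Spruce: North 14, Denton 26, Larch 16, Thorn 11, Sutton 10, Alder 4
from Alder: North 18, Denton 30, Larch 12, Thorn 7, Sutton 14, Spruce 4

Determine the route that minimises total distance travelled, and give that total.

There are 360 distinct closed tours to check (reversals are equivalent).
North→Denton→Larch→Thorn→Sutton→Spruce→Alder→North: 24+22+5+12+10+4+18 = 95
North→Denton→Larch→Thorn→Sutton→Alder→Spruce→North: 24+22+5+12+14+4+14 = 95
North→Denton→Larch→Thorn→Spruce→Sutton→Alder→North: 24+22+5+11+10+14+18 = 104
North→Denton→Larch→Thorn→Spruce→Alder→Sutton→North: 24+22+5+11+4+14+8 = 88
North→Denton→Larch→Thorn→Alder→Sutton→Spruce→North: 24+22+5+7+14+10+14 = 96
North→Denton→Larch→Thorn→Alder→Spruce→Sutton→North: 24+22+5+7+4+10+8 = 80
North→Denton→Larch→Sutton→Thorn→Spruce→Alder→North: 24+22+7+12+11+4+18 = 98
North→Denton→Larch→Sutton→Thorn→Alder→Spruce→North: 24+22+7+12+7+4+14 = 90
… (352 more)
North→Sutton→Denton→Larch→Thorn→Alder→Spruce→North: 8+16+22+5+7+4+14 = 76  ← best
The minimum is 76.
One optimal route: North → Sutton → Denton → Larch → Thorn → Alder → Spruce → North (or its reverse).

76 min — the shortest possible round trip.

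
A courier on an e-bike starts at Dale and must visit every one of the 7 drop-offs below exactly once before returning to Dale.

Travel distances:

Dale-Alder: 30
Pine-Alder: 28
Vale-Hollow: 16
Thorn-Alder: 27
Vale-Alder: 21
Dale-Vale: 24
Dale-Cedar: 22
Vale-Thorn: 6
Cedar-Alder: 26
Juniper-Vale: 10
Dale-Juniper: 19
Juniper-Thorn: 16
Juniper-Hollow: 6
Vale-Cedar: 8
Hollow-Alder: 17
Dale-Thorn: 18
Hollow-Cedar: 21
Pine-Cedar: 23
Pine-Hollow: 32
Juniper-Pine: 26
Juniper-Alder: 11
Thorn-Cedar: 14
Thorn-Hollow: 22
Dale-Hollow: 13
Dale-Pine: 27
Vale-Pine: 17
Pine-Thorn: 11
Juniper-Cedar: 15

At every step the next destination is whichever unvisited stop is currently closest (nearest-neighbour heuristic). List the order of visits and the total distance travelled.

Total distance 125 via the nearest-neighbour route Dale → Hollow → Juniper → Vale → Thorn → Pine → Cedar → Alder → Dale.

At Dale the remaining stops are Hollow 13, Thorn 18, Juniper 19, Cedar 22, Vale 24, Pine 27, Alder 30; go to Hollow.
At Hollow the remaining stops are Juniper 6, Vale 16, Alder 17, Cedar 21, Thorn 22, Pine 32; go to Juniper.
At Juniper the remaining stops are Vale 10, Alder 11, Cedar 15, Thorn 16, Pine 26; go to Vale.
At Vale the remaining stops are Thorn 6, Cedar 8, Pine 17, Alder 21; go to Thorn.
At Thorn the remaining stops are Pine 11, Cedar 14, Alder 27; go to Pine.
At Pine the remaining stops are Cedar 23, Alder 28; go to Cedar.
At Cedar the remaining stops are Alder 26; go to Alder.
Return Alder→Dale: 30.
Total = 13 + 6 + 10 + 6 + 11 + 23 + 26 + 30 = 125.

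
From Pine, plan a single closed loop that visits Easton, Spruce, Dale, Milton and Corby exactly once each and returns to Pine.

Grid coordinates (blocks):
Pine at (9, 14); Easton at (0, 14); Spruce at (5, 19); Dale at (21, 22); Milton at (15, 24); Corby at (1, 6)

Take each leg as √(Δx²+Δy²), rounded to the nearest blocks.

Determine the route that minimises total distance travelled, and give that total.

57 blocks — the shortest possible round trip.

Pine→Easton→Spruce→Dale→Milton→Corby→Pine: 9+7+16+6+23+11 = 72
Pine→Easton→Spruce→Dale→Corby→Milton→Pine: 9+7+16+26+23+12 = 93
Pine→Easton→Spruce→Milton→Dale→Corby→Pine: 9+7+11+6+26+11 = 70
Pine→Easton→Spruce→Milton→Corby→Dale→Pine: 9+7+11+23+26+14 = 90
Pine→Easton→Spruce→Corby→Dale→Milton→Pine: 9+7+14+26+6+12 = 74
Pine→Easton→Spruce→Corby→Milton→Dale→Pine: 9+7+14+23+6+14 = 73
Pine→Easton→Dale→Spruce→Milton→Corby→Pine: 9+22+16+11+23+11 = 92
Pine→Easton→Dale→Spruce→Corby→Milton→Pine: 9+22+16+14+23+12 = 96
Pine→Easton→Dale→Milton→Spruce→Corby→Pine: 9+22+6+11+14+11 = 73
Pine→Easton→Dale→Milton→Corby→Spruce→Pine: 9+22+6+23+14+6 = 80
Pine→Easton→Dale→Corby→Spruce→Milton→Pine: 9+22+26+14+11+12 = 94
Pine→Easton→Dale→Corby→Milton→Spruce→Pine: 9+22+26+23+11+6 = 97
Pine→Easton→Milton→Spruce→Dale→Corby→Pine: 9+18+11+16+26+11 = 91
Pine→Easton→Milton→Spruce→Corby→Dale→Pine: 9+18+11+14+26+14 = 92
… (46 more)
Pine→Dale→Milton→Spruce→Easton→Corby→Pine: 14+6+11+7+8+11 = 57  ← best
The minimum is 57.
One optimal route: Pine → Dale → Milton → Spruce → Easton → Corby → Pine (or its reverse).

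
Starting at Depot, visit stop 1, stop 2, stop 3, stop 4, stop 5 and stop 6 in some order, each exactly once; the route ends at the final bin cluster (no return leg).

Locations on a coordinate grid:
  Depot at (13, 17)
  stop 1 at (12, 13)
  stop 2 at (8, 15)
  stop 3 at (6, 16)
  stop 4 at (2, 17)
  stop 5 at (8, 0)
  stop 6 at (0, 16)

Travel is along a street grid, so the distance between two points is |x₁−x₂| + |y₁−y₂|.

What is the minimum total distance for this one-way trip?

There are 6! = 720 possible orderings.
Depot → stop 1 → stop 2 → stop 3 → stop 4 → stop 5 → stop 6: 5+6+3+5+23+24 = 66
Depot → stop 1 → stop 2 → stop 3 → stop 4 → stop 6 → stop 5: 5+6+3+5+3+24 = 46
Depot → stop 1 → stop 2 → stop 3 → stop 5 → stop 4 → stop 6: 5+6+3+18+23+3 = 58
Depot → stop 1 → stop 2 → stop 3 → stop 5 → stop 6 → stop 4: 5+6+3+18+24+3 = 59
Depot → stop 1 → stop 2 → stop 3 → stop 6 → stop 4 → stop 5: 5+6+3+6+3+23 = 46
Depot → stop 1 → stop 2 → stop 3 → stop 6 → stop 5 → stop 4: 5+6+3+6+24+23 = 67
Depot → stop 1 → stop 2 → stop 4 → stop 3 → stop 5 → stop 6: 5+6+8+5+18+24 = 66
Depot → stop 1 → stop 2 → stop 4 → stop 3 → stop 6 → stop 5: 5+6+8+5+6+24 = 54
… (712 more)
The minimum is 46.
One shortest path: Depot → stop 1 → stop 2 → stop 3 → stop 4 → stop 6 → stop 5.

Minimum one-way distance = 46.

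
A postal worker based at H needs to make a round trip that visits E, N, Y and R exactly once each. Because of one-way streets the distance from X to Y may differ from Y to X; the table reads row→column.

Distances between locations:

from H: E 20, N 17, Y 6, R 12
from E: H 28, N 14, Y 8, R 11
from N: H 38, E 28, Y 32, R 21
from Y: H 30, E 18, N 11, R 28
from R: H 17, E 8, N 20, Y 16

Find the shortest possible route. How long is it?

Minimum total distance: 73.

H-E-N-Y-R-H: 20+14+32+28+17 = 111
H-E-N-R-Y-H: 20+14+21+16+30 = 101
H-E-Y-N-R-H: 20+8+11+21+17 = 77
H-E-Y-R-N-H: 20+8+28+20+38 = 114
H-E-R-N-Y-H: 20+11+20+32+30 = 113
H-E-R-Y-N-H: 20+11+16+11+38 = 96
H-N-E-Y-R-H: 17+28+8+28+17 = 98
H-N-E-R-Y-H: 17+28+11+16+30 = 102
H-N-Y-E-R-H: 17+32+18+11+17 = 95
H-N-Y-R-E-H: 17+32+28+8+28 = 113
H-N-R-E-Y-H: 17+21+8+8+30 = 84
H-N-R-Y-E-H: 17+21+16+18+28 = 100
H-Y-E-N-R-H: 6+18+14+21+17 = 76
H-Y-E-R-N-H: 6+18+11+20+38 = 93
… (10 more)
H-Y-N-E-R-H: 6+11+28+11+17 = 73  ← best
The minimum is 73.
One optimal route: H → Y → N → E → R → H.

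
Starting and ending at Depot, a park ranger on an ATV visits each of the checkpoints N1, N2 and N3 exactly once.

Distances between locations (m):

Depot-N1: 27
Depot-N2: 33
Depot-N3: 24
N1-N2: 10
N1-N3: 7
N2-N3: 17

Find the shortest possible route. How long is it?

Depot→N1→N2→N3→Depot: 27+10+17+24 = 78
Depot→N1→N3→N2→Depot: 27+7+17+33 = 84
Depot→N2→N1→N3→Depot: 33+10+7+24 = 74
The minimum is 74.
One optimal route: Depot → N2 → N1 → N3 → Depot (or its reverse).

Shortest round trip = 74 m.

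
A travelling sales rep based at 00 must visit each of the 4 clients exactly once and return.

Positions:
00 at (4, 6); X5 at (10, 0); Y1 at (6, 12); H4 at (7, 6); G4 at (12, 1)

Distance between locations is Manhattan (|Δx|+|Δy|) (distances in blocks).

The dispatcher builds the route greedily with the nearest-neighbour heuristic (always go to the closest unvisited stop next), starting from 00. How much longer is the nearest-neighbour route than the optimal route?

00: H4=3, Y1=8, X5=12, G4=13 ⇒ H4
H4: Y1=7, X5=9, G4=10 ⇒ Y1
Y1: X5=16, G4=17 ⇒ X5
X5: G4=3 ⇒ G4
NN route 00 → H4 → Y1 → X5 → G4 → 00 costs 42.
Optimal: 00 → X5 → G4 → H4 → Y1 → 00 costs 40 (by enumerating all 12 distinct tours).
Excess = 42 − 40 = 2.

2 blocks longer than the optimal tour.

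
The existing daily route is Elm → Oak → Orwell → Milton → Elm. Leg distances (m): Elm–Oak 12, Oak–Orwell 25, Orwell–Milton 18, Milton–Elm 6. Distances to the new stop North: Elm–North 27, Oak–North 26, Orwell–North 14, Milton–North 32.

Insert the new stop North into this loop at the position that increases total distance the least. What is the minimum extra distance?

Adding 15 m by placing North on the Oak–Orwell leg.

Insertion cost between consecutive stops i–j is d(i,North) + d(North,j) − d(i,j):
  between Elm and Oak: 27 + 26 − 12 = 41
  between Oak and Orwell: 26 + 14 − 25 = 15
  between Orwell and Milton: 14 + 32 − 18 = 28
  between Milton and Elm: 32 + 27 − 6 = 53
Cheapest insertion is between Oak and Orwell, adding 15.
New total = 61 + 15 = 76.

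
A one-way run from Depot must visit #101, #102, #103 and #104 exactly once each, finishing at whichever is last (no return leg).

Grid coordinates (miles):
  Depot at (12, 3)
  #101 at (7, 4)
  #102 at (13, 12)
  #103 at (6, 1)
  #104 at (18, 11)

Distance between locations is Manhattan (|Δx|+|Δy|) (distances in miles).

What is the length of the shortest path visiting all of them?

There are 4! = 24 possible orderings.
Depot→#101→#102→#103→#104: 6+14+18+22 = 60
Depot→#101→#102→#104→#103: 6+14+6+22 = 48
Depot→#101→#103→#102→#104: 6+4+18+6 = 34
Depot→#101→#103→#104→#102: 6+4+22+6 = 38
Depot→#101→#104→#102→#103: 6+18+6+18 = 48
Depot→#101→#104→#103→#102: 6+18+22+18 = 64
Depot→#102→#101→#103→#104: 10+14+4+22 = 50
Depot→#102→#101→#104→#103: 10+14+18+22 = 64
Depot→#102→#103→#101→#104: 10+18+4+18 = 50
Depot→#102→#103→#104→#101: 10+18+22+18 = 68
Depot→#102→#104→#101→#103: 10+6+18+4 = 38
Depot→#102→#104→#103→#101: 10+6+22+4 = 42
Depot→#103→#101→#102→#104: 8+4+14+6 = 32
Depot→#103→#101→#104→#102: 8+4+18+6 = 36
… (10 more)
The minimum is 32.
One shortest path: Depot → #103 → #101 → #102 → #104.

32 miles — the minimum one-way total.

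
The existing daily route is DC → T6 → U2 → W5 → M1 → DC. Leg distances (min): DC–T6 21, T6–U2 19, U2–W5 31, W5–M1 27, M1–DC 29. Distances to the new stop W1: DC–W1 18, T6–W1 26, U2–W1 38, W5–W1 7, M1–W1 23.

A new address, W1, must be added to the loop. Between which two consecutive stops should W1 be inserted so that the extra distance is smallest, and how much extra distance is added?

Insertion cost between consecutive stops i–j is d(i,W1) + d(W1,j) − d(i,j):
  between DC and T6: 18 + 26 − 21 = 23
  between T6 and U2: 26 + 38 − 19 = 45
  between U2 and W5: 38 + 7 − 31 = 14
  between W5 and M1: 7 + 23 − 27 = 3
  between M1 and DC: 23 + 18 − 29 = 12
Cheapest insertion is between W5 and M1, adding 3.
New total = 127 + 3 = 130.

Minimum extra distance: 3 min, inserting W1 between W5 and M1.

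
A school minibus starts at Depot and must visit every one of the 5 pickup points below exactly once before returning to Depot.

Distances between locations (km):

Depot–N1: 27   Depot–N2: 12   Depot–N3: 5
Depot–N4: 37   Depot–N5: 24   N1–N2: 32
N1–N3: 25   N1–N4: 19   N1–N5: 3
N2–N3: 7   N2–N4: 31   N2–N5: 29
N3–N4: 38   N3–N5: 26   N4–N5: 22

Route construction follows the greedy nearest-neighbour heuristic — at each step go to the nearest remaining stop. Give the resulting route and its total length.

At Depot the remaining stops are N3 5, N2 12, N5 24, N1 27, N4 37; go to N3.
At N3 the remaining stops are N2 7, N1 25, N5 26, N4 38; go to N2.
At N2 the remaining stops are N5 29, N4 31, N1 32; go to N5.
At N5 the remaining stops are N1 3, N4 22; go to N1.
At N1 the remaining stops are N4 19; go to N4.
Return N4→Depot: 37.
Total = 5 + 7 + 29 + 3 + 19 + 37 = 100.

Nearest-neighbour total = 100 km; route Depot → N3 → N2 → N5 → N1 → N4 → Depot.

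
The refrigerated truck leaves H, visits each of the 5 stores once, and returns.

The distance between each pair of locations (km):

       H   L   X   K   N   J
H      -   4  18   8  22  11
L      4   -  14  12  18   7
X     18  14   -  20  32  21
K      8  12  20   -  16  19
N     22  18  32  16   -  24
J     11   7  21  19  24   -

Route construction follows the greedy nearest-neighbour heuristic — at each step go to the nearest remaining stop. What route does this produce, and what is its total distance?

At H the remaining stops are L 4, K 8, J 11, X 18, N 22; go to L.
At L the remaining stops are J 7, K 12, X 14, N 18; go to J.
At J the remaining stops are K 19, X 21, N 24; go to K.
At K the remaining stops are N 16, X 20; go to N.
At N the remaining stops are X 32; go to X.
Return X→H: 18.
Total = 4 + 7 + 19 + 16 + 32 + 18 = 96.

Nearest-neighbour total = 96 km; route H → L → J → K → N → X → H.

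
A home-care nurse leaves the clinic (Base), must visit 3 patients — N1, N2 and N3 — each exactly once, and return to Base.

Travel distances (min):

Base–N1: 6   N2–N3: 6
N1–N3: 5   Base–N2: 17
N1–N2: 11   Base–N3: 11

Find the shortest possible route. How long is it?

Minimum total distance: 34 min.

There are 3 distinct closed tours to check (reversals are equivalent).
Base - N1 - N2 - N3 - Base: 6+11+6+11 = 34
Base - N1 - N3 - N2 - Base: 6+5+6+17 = 34
Base - N2 - N1 - N3 - Base: 17+11+5+11 = 44
The minimum is 34.
One optimal route: Base → N1 → N2 → N3 → Base (or its reverse).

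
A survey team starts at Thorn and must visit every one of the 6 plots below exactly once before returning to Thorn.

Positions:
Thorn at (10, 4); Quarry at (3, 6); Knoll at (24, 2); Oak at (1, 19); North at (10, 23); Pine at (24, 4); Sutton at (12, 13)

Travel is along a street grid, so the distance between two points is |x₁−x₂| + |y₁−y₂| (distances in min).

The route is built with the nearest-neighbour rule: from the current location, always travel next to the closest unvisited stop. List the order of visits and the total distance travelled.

88 min along Thorn → Quarry → Oak → North → Sutton → Pine → Knoll → Thorn.

At Thorn the remaining stops are Quarry 9, Sutton 11, Pine 14, Knoll 16, North 19, Oak 24; go to Quarry.
At Quarry the remaining stops are Oak 15, Sutton 16, Pine 23, North 24, Knoll 25; go to Oak.
At Oak the remaining stops are North 13, Sutton 17, Pine 38, Knoll 40; go to North.
At North the remaining stops are Sutton 12, Pine 33, Knoll 35; go to Sutton.
At Sutton the remaining stops are Pine 21, Knoll 23; go to Pine.
At Pine the remaining stops are Knoll 2; go to Knoll.
Return Knoll→Thorn: 16.
Total = 9 + 15 + 13 + 12 + 21 + 2 + 16 = 88.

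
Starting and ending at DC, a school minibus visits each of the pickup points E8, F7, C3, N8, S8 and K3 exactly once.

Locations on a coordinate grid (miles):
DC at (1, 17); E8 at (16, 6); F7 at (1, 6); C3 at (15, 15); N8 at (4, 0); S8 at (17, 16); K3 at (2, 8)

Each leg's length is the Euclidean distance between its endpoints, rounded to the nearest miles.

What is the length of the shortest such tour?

DC→E8→F7→C3→N8→S8→K3→DC: 19+15+17+19+21+17+9 = 117
DC→E8→F7→C3→N8→K3→S8→DC: 19+15+17+19+8+17+16 = 111
DC→E8→F7→C3→S8→N8→K3→DC: 19+15+17+2+21+8+9 = 91
DC→E8→F7→C3→S8→K3→N8→DC: 19+15+17+2+17+8+17 = 95
DC→E8→F7→C3→K3→N8→S8→DC: 19+15+17+15+8+21+16 = 111
DC→E8→F7→C3→K3→S8→N8→DC: 19+15+17+15+17+21+17 = 121
DC→E8→F7→N8→C3→S8→K3→DC: 19+15+7+19+2+17+9 = 88
DC→E8→F7→N8→C3→K3→S8→DC: 19+15+7+19+15+17+16 = 108
… (352 more)
DC→C3→S8→E8→N8→F7→K3→DC: 14+2+10+13+7+2+9 = 57  ← best
The minimum is 57.
One optimal route: DC → C3 → S8 → E8 → N8 → F7 → K3 → DC (or its reverse).

Shortest round trip = 57 miles.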